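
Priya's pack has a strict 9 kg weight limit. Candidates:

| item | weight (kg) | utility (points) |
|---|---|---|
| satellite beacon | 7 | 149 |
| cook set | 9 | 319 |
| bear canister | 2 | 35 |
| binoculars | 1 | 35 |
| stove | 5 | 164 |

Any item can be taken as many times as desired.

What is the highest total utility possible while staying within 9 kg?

319

The ratio ordering already packs tightly: cook set, 9 kg, 319.
No other feasible combination exceeds 319.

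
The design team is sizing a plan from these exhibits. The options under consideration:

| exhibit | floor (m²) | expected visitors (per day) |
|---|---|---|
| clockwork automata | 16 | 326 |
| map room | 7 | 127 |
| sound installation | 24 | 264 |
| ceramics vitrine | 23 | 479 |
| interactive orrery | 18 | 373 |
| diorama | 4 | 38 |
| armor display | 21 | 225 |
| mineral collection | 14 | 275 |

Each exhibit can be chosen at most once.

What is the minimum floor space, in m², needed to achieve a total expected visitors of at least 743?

37

Need the lightest bundle worth ≥ 743.
ceramics vitrine + mineral collection reaches 754 using 37 m².
Below 37 m² the best achievable stays under 743.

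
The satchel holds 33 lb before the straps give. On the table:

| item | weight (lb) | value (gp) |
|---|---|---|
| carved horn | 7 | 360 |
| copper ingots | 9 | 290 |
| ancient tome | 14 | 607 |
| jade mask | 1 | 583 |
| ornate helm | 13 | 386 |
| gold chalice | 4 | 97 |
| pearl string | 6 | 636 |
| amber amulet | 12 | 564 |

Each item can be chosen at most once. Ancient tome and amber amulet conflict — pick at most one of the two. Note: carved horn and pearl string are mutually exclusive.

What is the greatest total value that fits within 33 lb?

Ranking by ratio (value/lb): jade mask 583.00, pearl string 106.00, carved horn 51.43, amber amulet 47.00.
Best packing: copper ingots + jade mask + gold chalice + pearl string + amber amulet — 32 lb, 2170 total.

2170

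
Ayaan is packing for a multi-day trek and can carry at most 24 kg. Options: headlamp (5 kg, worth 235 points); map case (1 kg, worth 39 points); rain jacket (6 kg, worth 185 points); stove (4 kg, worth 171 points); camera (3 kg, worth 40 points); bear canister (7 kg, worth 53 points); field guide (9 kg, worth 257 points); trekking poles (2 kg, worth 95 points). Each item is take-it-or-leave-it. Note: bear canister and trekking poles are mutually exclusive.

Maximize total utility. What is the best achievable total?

848

Density check — trekking poles 47.50, headlamp 47.00, stove 42.75 are the best per kg.
Taking the top-ratio items first gives headlamp + map case + rain jacket + stove + camera + trekking poles for 765 (21 kg).
Dropping map case and camera and trekking poles frees 6 kg; slotting in field guide (9 kg) lifts the total to 848 at 24 kg.
Runner-up headlamp + map case + stove + camera + field guide + trekking poles tops out at 837.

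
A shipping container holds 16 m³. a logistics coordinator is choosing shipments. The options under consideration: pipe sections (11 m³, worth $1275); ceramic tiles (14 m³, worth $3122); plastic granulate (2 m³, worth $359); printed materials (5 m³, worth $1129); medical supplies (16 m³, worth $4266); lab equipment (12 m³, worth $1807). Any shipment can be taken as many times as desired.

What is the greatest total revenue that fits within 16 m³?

The ratio ordering already packs tightly: medical supplies, 16 m³, 4266.
Every other selection either busts 16 m³ or fails to beat 4266.

4266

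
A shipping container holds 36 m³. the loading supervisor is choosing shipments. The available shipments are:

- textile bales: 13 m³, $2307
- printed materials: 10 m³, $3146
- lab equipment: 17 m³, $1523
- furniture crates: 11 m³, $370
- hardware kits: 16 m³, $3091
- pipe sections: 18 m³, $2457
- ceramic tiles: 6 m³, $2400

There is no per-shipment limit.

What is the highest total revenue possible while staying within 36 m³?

14400

Best packing: 6×ceramic tiles — 36 m³, 14400 total.
Every other selection either busts 36 m³ or fails to beat 14400.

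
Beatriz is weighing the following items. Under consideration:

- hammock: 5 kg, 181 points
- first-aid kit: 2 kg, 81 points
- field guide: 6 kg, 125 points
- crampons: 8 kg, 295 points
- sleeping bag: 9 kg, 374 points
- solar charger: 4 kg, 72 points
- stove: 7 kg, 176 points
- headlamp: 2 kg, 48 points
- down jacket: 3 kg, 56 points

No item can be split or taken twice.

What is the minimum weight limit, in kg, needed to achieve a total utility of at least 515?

Look for the lowest-weight combination reaching 515.
hammock + sleeping bag reaches 555 using 14 kg.
No combination under 14 kg hits 515.

14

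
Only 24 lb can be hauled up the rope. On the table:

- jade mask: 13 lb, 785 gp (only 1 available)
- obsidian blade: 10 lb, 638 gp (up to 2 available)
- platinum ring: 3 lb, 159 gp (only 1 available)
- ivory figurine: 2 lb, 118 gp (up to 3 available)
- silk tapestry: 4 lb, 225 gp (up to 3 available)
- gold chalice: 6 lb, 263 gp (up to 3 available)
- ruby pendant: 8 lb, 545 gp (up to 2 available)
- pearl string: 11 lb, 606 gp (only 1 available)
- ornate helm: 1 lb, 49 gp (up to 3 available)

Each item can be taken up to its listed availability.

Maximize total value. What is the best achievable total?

1551

Density check — ruby pendant 68.12, obsidian blade 63.80, jade mask 60.38 are the best per lb.
A density-first pass picks 3×ivory figurine + 2×ruby pendant + 2×ornate helm — 1542 at 24 lb.
Replace ivory figurine and 2×ornate helm with silk tapestry: the trade gains 9 net, giving 1551 at 24 lb.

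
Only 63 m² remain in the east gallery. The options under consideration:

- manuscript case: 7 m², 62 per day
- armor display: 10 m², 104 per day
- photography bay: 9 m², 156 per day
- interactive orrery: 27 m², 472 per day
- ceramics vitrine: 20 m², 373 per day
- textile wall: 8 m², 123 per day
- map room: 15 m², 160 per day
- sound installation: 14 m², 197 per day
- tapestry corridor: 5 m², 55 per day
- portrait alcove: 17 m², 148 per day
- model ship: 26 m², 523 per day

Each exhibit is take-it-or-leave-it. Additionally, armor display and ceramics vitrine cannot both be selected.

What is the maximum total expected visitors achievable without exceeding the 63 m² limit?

1175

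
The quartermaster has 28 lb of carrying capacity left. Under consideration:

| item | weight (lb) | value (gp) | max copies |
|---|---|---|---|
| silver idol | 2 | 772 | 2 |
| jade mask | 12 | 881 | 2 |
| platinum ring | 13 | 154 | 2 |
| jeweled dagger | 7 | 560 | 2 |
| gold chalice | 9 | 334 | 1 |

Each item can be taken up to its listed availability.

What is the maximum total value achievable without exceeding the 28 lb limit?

By value per lb: silver idol 386.00, jeweled dagger 80.00, jade mask 73.42, gold chalice 37.11 lead.
The ratio heuristic lands on 2×silver idol + 2×jeweled dagger + gold chalice (2998) but leaves 1 lb idle.
Dropping 2×jeweled dagger and gold chalice frees 23 lb; slotting in 2×jade mask (24 lb) lifts the total to 3306 at 28 lb.
No other feasible combination exceeds 3306.

3306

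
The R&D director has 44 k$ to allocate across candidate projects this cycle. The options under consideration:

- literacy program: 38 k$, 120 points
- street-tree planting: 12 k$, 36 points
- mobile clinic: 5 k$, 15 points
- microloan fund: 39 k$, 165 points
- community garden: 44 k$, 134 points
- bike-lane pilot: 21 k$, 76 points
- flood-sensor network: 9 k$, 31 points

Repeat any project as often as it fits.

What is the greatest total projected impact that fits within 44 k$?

180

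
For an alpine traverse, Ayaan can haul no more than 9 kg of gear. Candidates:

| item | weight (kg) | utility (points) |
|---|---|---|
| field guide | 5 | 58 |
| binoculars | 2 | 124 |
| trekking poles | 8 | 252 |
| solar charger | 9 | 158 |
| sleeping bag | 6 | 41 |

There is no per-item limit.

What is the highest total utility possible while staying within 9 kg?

496

Best packing: 4×binoculars — 8 kg, 496 total.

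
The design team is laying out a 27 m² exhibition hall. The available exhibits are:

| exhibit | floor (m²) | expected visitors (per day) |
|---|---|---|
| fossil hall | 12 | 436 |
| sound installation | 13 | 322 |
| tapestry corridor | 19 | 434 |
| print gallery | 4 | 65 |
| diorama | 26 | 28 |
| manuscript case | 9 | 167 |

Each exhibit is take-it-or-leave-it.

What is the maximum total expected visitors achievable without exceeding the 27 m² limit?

758

By expected visitors per m²: fossil hall 36.33, sound installation 24.77, tapestry corridor 22.84, manuscript case 18.56 lead.
The ratio ordering already packs tightly: fossil hall + sound installation, 25 m², 758.
Runner-up fossil hall + print gallery + manuscript case tops out at 668.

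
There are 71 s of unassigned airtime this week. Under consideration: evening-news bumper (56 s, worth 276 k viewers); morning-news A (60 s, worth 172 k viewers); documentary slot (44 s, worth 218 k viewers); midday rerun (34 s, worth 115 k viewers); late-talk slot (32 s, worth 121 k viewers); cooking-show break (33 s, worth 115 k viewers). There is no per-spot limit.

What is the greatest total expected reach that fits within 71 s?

276

By expected reach per s: documentary slot 4.95, evening-news bumper 4.93, late-talk slot 3.78 lead.
Filling by ratio: documentary slot for 218, with 27 s left unused.
Replace documentary slot with evening-news bumper: the trade gains 58 net, giving 276 at 56 s.
That's the maximum — no swap from here does better than 276.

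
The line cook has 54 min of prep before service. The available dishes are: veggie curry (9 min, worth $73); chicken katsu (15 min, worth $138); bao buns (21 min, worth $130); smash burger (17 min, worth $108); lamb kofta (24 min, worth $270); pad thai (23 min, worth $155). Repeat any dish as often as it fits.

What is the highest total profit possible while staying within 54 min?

546

Ranking by ratio (profit/min): lamb kofta 11.25, chicken katsu 9.20, veggie curry 8.11, pad thai 6.74.
Filling by ratio: 2×lamb kofta for 540, with 6 min left unused.
The 24 min tied up in lamb kofta is better spent on 2×chicken katsu — total rises to 546 (54 min).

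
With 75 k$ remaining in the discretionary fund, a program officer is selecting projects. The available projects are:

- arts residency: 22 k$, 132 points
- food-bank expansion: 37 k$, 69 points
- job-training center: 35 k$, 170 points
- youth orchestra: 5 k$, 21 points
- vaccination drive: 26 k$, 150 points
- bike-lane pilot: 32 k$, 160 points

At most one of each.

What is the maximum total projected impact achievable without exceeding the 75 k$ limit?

351

Density check — arts residency 6.00, vaccination drive 5.77, bike-lane pilot 5.00 are the best per k$.
Taking the top-ratio projects first gives arts residency + youth orchestra + vaccination drive for 303 (53 k$).
The 48 k$ tied up in arts residency and vaccination drive is better spent on job-training center + bike-lane pilot — total rises to 351 (72 k$).
The closest alternative, job-training center + youth orchestra + vaccination drive, reaches only 341.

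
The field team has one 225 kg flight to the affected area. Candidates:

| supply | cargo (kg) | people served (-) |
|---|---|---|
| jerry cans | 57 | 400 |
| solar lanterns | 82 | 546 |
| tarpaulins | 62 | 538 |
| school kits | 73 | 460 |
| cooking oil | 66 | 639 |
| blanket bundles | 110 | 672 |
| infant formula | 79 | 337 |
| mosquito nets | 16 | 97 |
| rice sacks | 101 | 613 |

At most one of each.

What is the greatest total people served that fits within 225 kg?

Density check — cooking oil 9.68, tarpaulins 8.68, jerry cans 7.02, solar lanterns 6.66 are the best per kg.
Taking the top-ratio supplies first gives jerry cans + tarpaulins + cooking oil + mosquito nets for 1674 (201 kg).
Dropping jerry cans frees 57 kg; slotting in school kits (73 kg) lifts the total to 1734 at 217 kg.
The closest alternative, solar lanterns + tarpaulins + cooking oil, reaches only 1723.

1734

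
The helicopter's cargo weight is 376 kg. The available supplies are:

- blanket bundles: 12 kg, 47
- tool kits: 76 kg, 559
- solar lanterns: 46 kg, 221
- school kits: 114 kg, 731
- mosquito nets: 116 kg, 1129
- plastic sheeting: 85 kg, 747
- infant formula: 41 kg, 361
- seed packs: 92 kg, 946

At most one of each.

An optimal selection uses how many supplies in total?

Optimal total is 3381.
For example tool kits + mosquito nets + plastic sheeting + seed packs achieves it, using 369 kg.
Every optimal selection uses 4 supplies.

4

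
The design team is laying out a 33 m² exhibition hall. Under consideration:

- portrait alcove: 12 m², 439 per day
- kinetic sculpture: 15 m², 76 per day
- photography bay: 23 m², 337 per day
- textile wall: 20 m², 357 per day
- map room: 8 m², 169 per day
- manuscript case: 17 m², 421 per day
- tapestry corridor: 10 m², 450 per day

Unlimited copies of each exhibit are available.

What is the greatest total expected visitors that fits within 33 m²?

1350

3×tapestry corridor uses 30 of the 33 m² and totals 1350.
Every other selection either busts 33 m² or fails to beat 1350.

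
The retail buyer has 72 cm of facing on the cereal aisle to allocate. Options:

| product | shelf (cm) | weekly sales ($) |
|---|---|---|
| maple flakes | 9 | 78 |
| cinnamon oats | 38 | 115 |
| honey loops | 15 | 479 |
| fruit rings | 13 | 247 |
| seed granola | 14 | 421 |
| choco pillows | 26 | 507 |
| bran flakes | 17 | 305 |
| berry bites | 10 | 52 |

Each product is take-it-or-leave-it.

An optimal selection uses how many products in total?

4

The maximum weekly sales within 72 cm is 1712.
For example honey loops + seed granola + choco pillows + bran flakes achieves it, using 72 cm.
Every optimal selection uses 4 products.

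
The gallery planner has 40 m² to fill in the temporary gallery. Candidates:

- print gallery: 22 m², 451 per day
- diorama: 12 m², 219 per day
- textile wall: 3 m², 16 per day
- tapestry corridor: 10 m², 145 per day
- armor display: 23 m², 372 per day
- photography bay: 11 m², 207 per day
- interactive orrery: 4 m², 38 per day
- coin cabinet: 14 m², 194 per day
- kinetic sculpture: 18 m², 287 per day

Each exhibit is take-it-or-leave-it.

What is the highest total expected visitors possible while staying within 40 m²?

738

By expected visitors per m²: print gallery 20.50, photography bay 18.82, diorama 18.25 lead.
Taking the top-ratio exhibits first gives print gallery + textile wall + photography bay + interactive orrery for 712 (40 m²).
The 18 m² tied up in textile wall and photography bay and interactive orrery is better spent on kinetic sculpture — total rises to 738 (40 m²).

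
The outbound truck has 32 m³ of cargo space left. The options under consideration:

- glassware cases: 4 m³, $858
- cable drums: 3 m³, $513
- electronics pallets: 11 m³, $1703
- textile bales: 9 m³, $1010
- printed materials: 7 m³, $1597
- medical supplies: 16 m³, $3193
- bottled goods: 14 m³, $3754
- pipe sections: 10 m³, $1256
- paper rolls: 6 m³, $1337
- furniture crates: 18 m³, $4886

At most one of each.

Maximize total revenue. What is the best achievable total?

8640

Density check — furniture crates 271.44, bottled goods 268.14, printed materials 228.14, paper rolls 222.83 are the best per m³.
The ratio ordering already packs tightly: bottled goods + furniture crates, 32 m³, 8640.
The closest alternative, glassware cases + cable drums + printed materials + furniture crates, reaches only 7854.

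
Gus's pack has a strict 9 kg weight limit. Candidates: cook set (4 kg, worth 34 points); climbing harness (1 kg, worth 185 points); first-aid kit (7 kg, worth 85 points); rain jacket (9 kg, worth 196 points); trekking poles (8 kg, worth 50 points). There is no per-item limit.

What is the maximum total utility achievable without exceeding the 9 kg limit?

1665

9×climbing harness uses 9 of the 9 kg and totals 1665.
That's the maximum — no swap from here does better than 1665.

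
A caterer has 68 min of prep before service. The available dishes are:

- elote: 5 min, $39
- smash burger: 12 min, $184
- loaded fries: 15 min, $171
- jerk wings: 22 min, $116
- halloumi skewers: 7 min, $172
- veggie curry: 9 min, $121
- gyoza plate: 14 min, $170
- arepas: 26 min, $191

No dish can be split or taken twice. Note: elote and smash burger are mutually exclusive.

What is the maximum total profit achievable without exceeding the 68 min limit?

Density check — halloumi skewers 24.57, smash burger 15.33, veggie curry 13.44, gyoza plate 12.14 are the best per min.
Smash burger + halloumi skewers + veggie curry + gyoza plate + arepas uses 68 of the 68 min and totals 838.
Runner-up smash burger + loaded fries + halloumi skewers + veggie curry + gyoza plate tops out at 818.

838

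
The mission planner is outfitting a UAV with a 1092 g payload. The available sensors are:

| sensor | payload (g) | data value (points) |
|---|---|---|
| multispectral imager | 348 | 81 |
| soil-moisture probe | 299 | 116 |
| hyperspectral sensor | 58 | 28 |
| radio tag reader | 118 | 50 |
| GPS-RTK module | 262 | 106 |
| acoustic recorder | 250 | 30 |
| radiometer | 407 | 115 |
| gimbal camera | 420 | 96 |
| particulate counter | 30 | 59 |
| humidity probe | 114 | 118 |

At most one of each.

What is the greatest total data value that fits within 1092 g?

486

By data value per g: particulate counter 1.97, humidity probe 1.04, hyperspectral sensor 0.48, radio tag reader 0.42 lead.
A density-first pass picks soil-moisture probe + hyperspectral sensor + radio tag reader + GPS-RTK module + particulate counter + humidity probe — 477 at 881 g.
Dropping GPS-RTK module frees 262 g; slotting in radiometer (407 g) lifts the total to 486 at 1026 g.
The closest alternative, multispectral imager + soil-moisture probe + GPS-RTK module + particulate counter + humidity probe, reaches only 480.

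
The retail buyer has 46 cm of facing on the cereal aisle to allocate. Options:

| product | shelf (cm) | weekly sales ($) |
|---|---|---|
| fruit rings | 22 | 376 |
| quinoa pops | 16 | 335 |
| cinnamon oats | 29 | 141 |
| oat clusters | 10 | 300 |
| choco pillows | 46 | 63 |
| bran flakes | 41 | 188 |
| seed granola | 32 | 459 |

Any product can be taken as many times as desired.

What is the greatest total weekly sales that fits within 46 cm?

By weekly sales per cm: oat clusters 30.00, quinoa pops 20.94, fruit rings 17.09, seed granola 14.34 lead.
The ratio heuristic lands on 4×oat clusters (1200) but leaves 6 cm idle.
Dropping oat clusters frees 10 cm; slotting in quinoa pops (16 cm) lifts the total to 1235 at 46 cm.
Nothing else within 46 cm beats 1235.

1235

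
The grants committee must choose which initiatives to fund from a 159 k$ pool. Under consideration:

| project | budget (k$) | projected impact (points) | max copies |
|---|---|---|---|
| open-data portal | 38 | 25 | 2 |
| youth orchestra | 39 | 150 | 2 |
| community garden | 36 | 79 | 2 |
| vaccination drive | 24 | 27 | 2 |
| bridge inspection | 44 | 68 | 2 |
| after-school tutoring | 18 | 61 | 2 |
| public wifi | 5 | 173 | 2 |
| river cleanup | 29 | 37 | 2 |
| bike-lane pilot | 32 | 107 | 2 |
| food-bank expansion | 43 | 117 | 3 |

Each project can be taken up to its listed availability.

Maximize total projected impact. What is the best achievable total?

875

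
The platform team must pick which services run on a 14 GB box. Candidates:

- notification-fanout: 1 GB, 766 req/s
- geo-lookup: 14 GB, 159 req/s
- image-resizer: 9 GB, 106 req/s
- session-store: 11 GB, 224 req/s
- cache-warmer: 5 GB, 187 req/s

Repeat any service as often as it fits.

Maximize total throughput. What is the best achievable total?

10724

Ranking by ratio (throughput/GB): notification-fanout 766.00, cache-warmer 37.40, session-store 20.36, image-resizer 11.78.
Best packing: 14×notification-fanout — 14 GB, 10724 total.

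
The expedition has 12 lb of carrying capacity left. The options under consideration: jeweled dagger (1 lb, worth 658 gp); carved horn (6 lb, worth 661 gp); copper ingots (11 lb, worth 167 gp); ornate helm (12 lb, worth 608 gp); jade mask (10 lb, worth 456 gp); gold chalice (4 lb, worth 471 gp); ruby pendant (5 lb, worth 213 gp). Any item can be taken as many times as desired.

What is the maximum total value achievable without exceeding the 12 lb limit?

7896

Ranking by ratio (value/lb): jeweled dagger 658.00, gold chalice 117.75, carved horn 110.17, ornate helm 50.67.
Taking 12×jeweled dagger: 12 lb used, 7896 in value.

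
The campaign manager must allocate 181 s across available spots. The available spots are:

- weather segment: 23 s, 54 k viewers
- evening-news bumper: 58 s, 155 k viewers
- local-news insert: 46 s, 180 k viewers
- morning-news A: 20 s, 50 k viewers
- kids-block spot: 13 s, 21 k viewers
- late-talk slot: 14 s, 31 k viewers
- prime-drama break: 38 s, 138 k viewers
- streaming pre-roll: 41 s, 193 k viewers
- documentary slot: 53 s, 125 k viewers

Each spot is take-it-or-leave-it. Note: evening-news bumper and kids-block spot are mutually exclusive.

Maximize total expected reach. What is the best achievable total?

Density check — streaming pre-roll 4.71, local-news insert 3.91, prime-drama break 3.63 are the best per s.
The ratio ordering already packs tightly: weather segment + local-news insert + morning-news A + kids-block spot + prime-drama break + streaming pre-roll, 181 s, 636.
Nothing else feasible within 181 s beats 636.

636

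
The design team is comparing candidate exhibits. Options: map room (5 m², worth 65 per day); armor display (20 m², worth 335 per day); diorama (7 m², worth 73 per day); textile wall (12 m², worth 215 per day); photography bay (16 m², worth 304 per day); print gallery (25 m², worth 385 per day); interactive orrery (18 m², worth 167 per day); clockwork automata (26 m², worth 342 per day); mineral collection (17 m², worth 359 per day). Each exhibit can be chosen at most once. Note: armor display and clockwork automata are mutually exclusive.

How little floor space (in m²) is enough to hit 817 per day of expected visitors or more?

45

Look for the lowest-floor combination reaching 817.
textile wall + photography bay + mineral collection: 878 expected visitors at 45 m².
No combination under 45 m² hits 817.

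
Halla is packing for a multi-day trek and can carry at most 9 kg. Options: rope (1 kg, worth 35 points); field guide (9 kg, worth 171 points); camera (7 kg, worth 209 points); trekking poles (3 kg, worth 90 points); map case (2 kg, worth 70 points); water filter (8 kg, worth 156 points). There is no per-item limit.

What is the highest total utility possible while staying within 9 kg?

9×rope uses 9 of the 9 kg and totals 315.

315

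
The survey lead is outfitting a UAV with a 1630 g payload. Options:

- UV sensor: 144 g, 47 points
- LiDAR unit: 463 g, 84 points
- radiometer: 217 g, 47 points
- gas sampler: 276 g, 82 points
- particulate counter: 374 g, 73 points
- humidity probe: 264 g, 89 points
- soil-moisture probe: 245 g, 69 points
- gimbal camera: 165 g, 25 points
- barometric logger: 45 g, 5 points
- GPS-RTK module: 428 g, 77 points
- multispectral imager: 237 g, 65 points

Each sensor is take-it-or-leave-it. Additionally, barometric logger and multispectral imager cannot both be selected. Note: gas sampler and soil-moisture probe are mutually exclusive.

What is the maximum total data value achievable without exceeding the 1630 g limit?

414

UV sensor + LiDAR unit + radiometer + gas sampler + humidity probe + multispectral imager uses 1601 of the 1630 g and totals 414.
That's the maximum — no feasible swap from here does better than 414.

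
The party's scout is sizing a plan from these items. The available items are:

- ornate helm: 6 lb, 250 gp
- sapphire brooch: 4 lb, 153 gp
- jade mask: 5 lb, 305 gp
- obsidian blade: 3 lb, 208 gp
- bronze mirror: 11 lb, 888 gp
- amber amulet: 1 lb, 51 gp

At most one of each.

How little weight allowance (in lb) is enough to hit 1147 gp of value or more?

Need the lightest bundle worth ≥ 1147.
obsidian blade + bronze mirror + amber amulet reaches 1147 using 15 lb.
Any bundle with less than 15 lb falls short of 1147.

15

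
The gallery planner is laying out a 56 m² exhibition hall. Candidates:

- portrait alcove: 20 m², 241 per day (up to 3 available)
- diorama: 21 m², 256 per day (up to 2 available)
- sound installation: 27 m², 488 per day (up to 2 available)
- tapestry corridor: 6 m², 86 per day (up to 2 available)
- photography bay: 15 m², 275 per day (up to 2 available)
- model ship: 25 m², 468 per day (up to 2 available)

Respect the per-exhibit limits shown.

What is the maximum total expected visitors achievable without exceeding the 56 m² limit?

Best packing: tapestry corridor + 2×model ship — 56 m², 1022 total.

1022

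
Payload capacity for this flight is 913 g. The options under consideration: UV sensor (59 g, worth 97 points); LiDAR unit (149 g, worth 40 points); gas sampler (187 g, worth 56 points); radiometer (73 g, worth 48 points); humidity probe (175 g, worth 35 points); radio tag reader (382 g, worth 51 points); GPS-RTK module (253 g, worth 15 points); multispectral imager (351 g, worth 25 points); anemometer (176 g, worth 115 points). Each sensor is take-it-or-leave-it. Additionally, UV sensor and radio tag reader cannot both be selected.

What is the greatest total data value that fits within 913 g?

391

Best packing: UV sensor + LiDAR unit + gas sampler + radiometer + humidity probe + anemometer — 819 g, 391 total.
That's the maximum — no feasible swap from here does better than 391.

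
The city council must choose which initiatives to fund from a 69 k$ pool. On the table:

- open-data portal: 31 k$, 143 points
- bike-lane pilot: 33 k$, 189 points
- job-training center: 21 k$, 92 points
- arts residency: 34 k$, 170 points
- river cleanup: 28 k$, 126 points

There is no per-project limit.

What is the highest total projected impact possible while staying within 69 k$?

The ratio ordering already packs tightly: 2×bike-lane pilot, 66 k$, 378.

378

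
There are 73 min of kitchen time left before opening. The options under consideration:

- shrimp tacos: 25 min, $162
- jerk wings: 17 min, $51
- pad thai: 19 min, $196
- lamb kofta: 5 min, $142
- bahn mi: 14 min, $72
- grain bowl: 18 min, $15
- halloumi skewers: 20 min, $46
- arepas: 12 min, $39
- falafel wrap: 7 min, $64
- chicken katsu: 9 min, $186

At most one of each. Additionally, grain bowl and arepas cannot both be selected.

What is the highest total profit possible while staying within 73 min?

Ranking by ratio (profit/min): lamb kofta 28.40, chicken katsu 20.67, pad thai 10.32, falafel wrap 9.14.
Taking the top-ratio dishes first gives shrimp tacos + pad thai + lamb kofta + falafel wrap + chicken katsu for 750 (65 min).
The 7 min tied up in falafel wrap is better spent on bahn mi — total rises to 758 (72 min).
Runner-up shrimp tacos + pad thai + lamb kofta + falafel wrap + chicken katsu tops out at 750.

758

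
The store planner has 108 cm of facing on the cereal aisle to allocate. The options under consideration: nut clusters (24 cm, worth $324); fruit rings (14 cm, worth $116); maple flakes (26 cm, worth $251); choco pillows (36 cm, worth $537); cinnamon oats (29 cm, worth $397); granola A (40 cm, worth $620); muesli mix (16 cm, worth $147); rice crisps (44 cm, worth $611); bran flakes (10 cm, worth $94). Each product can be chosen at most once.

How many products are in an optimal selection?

Optimal total is 1555.
nut clusters + granola A + rice crisps hits 1555 at 108 cm.
All optima have 3 products.

3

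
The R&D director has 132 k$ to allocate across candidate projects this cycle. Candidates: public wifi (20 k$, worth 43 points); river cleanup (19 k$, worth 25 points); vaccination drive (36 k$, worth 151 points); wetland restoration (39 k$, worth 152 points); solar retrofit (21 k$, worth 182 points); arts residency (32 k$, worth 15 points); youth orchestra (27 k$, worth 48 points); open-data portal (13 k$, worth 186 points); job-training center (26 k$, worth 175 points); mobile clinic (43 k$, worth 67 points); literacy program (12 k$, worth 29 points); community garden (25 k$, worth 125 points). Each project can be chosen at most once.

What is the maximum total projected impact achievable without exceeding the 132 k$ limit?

820

By projected impact per k$: open-data portal 14.31, solar retrofit 8.67, job-training center 6.73, community garden 5.00 lead.
A density-first pass picks vaccination drive + solar retrofit + open-data portal + job-training center + community garden — 819 at 121 k$.
Replace vaccination drive with wetland restoration: the trade gains 1 net, giving 820 at 124 k$.
Next best is vaccination drive + solar retrofit + open-data portal + job-training center + community garden at 819 (121 k$) — short by 1.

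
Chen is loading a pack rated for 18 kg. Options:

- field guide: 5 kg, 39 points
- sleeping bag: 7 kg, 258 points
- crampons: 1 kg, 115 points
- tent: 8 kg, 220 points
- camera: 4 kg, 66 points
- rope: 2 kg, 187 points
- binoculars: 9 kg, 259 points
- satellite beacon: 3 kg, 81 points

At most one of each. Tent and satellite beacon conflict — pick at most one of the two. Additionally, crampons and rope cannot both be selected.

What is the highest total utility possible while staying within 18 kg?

704

Best packing: sleeping bag + rope + binoculars — 18 kg, 704 total.
Nothing else feasible within 18 kg beats 704.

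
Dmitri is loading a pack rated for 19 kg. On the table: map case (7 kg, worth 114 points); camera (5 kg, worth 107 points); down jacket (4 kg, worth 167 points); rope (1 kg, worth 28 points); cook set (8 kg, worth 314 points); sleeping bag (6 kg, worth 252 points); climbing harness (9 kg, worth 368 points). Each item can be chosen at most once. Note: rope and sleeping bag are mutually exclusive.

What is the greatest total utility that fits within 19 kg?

787

The ratio ordering already packs tightly: down jacket + sleeping bag + climbing harness, 19 kg, 787.
That's the maximum — no feasible swap from here does better than 787.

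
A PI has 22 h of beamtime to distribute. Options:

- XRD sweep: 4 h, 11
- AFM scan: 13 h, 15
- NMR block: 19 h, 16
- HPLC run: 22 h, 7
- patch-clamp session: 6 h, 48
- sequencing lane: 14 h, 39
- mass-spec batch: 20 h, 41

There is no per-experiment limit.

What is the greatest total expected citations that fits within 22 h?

Taking XRD sweep + 3×patch-clamp session: 22 h used, 155 in expected citations.
Every other selection either busts 22 h or fails to beat 155.

155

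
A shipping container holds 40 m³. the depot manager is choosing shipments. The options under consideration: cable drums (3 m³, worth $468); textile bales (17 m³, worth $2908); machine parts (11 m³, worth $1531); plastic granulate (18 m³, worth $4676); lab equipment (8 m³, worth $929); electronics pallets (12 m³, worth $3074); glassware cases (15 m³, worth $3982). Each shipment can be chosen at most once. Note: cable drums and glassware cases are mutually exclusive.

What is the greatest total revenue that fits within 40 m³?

Plastic granulate + lab equipment + electronics pallets uses 38 of the 40 m³ and totals 8679.

8679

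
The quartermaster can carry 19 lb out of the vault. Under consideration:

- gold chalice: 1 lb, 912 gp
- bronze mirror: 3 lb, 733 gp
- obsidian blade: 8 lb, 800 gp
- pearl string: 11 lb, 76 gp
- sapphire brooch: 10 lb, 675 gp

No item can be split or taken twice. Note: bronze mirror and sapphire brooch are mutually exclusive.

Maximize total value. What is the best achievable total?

The ratio ordering already packs tightly: gold chalice + bronze mirror + obsidian blade, 12 lb, 2445.
The closest alternative, gold chalice + obsidian blade + sapphire brooch, reaches only 2387.

2445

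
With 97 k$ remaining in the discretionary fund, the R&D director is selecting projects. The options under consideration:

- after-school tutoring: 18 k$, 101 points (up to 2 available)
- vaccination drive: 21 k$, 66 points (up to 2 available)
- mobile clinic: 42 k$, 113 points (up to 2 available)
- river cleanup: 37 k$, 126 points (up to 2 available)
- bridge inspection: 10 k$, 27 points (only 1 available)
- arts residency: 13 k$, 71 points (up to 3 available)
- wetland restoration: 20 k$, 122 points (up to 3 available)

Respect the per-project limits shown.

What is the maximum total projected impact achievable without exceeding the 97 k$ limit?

568

2×after-school tutoring + 3×wetland restoration uses 96 of the 97 k$ and totals 568.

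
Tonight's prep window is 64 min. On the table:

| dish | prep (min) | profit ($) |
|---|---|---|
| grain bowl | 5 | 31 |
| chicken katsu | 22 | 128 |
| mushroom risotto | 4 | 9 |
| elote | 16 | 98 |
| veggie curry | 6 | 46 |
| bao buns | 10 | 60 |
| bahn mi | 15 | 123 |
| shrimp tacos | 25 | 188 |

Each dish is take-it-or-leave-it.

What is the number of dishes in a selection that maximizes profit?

4

The maximum profit within 64 min is 455.
elote + veggie curry + bahn mi + shrimp tacos hits 455 at 62 min.
Every optimal selection uses 4 dishes.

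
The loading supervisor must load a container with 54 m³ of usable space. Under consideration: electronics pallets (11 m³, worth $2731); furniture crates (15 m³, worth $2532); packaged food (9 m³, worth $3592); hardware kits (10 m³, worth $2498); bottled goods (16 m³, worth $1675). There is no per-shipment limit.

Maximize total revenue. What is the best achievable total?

6×packaged food uses 54 of the 54 m³ and totals 21552.

21552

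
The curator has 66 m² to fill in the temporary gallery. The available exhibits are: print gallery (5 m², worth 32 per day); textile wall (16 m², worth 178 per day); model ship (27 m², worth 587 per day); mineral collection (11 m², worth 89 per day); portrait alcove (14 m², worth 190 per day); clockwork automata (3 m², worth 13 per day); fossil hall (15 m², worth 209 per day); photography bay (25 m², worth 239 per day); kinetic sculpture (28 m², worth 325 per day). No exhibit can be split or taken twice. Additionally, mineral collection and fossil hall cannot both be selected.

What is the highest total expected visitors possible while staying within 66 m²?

Print gallery + model ship + portrait alcove + clockwork automata + fossil hall uses 64 of the 66 m² and totals 1031.
Runner-up print gallery + textile wall + model ship + clockwork automata + fossil hall tops out at 1019.

1031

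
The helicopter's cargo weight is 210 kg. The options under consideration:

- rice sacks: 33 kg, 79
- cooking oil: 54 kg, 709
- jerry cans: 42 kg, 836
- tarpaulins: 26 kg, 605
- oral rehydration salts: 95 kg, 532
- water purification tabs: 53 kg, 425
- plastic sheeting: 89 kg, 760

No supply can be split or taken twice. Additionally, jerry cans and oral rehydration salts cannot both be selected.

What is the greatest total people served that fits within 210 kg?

2654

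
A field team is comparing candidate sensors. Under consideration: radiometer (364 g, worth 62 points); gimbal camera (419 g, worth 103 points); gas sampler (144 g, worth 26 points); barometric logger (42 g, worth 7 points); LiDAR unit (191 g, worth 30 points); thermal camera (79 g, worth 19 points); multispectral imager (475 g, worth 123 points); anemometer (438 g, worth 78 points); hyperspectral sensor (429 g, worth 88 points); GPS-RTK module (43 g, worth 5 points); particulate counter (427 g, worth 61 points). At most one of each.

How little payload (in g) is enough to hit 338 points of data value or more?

Need the lightest bundle worth ≥ 338.
gimbal camera + barometric logger + thermal camera + multispectral imager + hyperspectral sensor: 340 data value at 1444 g.
No combination under 1444 g hits 338.

1444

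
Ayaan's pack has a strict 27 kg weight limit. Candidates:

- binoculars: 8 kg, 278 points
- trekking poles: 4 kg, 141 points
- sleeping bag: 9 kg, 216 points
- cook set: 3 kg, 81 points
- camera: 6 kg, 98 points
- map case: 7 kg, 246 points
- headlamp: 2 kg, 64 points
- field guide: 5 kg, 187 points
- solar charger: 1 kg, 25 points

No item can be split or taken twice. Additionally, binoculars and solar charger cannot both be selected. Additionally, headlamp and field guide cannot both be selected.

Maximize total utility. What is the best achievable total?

Binoculars + trekking poles + cook set + map case + field guide uses 27 of the 27 kg and totals 933.

933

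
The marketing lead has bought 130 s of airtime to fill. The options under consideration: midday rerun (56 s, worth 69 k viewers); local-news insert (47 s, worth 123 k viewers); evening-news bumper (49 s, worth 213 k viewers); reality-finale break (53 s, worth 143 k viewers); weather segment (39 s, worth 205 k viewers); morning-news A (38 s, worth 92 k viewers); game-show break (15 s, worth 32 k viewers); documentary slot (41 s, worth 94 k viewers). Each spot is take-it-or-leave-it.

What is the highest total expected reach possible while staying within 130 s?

Filling by ratio: evening-news bumper + weather segment + morning-news A for 510, with 4 s left unused.
Replace morning-news A with documentary slot: the trade gains 2 net, giving 512 at 129 s.
No other feasible combination exceeds 512.

512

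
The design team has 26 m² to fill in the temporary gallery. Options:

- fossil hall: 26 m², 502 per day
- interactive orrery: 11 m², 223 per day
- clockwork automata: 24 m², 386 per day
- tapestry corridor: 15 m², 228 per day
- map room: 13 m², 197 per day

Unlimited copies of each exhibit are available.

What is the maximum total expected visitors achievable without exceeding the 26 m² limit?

502

Filling by ratio: 2×interactive orrery for 446, with 4 m² left unused.
Replace 2×interactive orrery with fossil hall: the trade gains 56 net, giving 502 at 26 m².
That's the maximum — no swap from here does better than 502.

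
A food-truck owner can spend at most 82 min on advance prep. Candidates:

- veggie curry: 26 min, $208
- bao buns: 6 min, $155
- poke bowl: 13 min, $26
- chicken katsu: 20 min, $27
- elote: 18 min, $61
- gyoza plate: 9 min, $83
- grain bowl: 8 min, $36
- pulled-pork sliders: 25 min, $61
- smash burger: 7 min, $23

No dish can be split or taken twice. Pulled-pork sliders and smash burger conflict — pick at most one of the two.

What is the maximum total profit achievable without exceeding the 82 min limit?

569

Filling by ratio: veggie curry + bao buns + elote + gyoza plate + grain bowl + smash burger for 566, with 8 min left unused.
The 7 min tied up in smash burger is better spent on poke bowl — total rises to 569 (80 min).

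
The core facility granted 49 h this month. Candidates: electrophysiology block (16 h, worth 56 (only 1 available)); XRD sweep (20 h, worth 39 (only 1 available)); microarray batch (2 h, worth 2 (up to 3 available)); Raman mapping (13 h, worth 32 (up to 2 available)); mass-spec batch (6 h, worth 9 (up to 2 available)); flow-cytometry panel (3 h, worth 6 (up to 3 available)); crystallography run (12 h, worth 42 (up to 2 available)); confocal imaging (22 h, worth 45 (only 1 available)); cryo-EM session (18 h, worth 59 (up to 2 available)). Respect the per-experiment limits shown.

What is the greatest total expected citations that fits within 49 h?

163

Greedy by ratio would take electrophysiology block + 3×flow-cytometry panel + 2×crystallography run: 49 h used, total 158.
Dropping 2×flow-cytometry panel and crystallography run frees 18 h; slotting in cryo-EM session (18 h) lifts the total to 163 at 49 h.
No other feasible combination exceeds 163.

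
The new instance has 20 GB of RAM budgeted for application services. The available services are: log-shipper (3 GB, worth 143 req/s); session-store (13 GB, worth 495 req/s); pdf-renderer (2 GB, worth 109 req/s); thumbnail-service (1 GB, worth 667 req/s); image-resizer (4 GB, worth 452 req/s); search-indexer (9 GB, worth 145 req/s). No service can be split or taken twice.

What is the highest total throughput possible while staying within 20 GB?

1723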